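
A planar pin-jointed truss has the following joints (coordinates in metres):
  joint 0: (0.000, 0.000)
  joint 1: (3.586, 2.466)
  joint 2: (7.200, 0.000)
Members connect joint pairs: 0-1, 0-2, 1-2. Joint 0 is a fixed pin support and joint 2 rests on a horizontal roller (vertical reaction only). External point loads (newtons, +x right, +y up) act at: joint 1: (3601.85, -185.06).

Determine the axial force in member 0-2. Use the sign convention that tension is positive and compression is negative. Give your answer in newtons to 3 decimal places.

N=3 nodes, M=3 members, R=3 reactions → 2N=6, M+R=6
member 0 (0-1): L=4.3521, (cx,cy)=(0.8240,0.5666)
member 1 (0-2): L=7.2000, (cx,cy)=(1.0000,0.0000)
member 2 (1-2): L=4.3752, (cx,cy)=(0.8260,-0.5636)
solve A·x = −loads:
  F[0-1] = +2013.2206 N (tension)
  F[0-2] = +1943.0068 N (tension)
  F[1-2] = -2352.2396 N (compression)
  Rx@0 = -3601.8500 N
  Ry@0 = -1140.7438 N
  Ry@2 = +1325.8038 N

1943.007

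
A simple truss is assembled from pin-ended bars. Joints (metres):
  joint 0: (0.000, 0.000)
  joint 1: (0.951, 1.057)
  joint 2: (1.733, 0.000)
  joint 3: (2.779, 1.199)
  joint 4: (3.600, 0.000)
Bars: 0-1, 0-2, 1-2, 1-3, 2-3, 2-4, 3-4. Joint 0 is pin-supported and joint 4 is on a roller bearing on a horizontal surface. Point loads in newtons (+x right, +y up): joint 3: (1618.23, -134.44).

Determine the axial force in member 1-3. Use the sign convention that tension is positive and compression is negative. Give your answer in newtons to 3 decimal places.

N=5 nodes, M=7 members, R=3 reactions → 2N=10, M+R=10
member 0 (0-1): L=1.4218, (cx,cy)=(0.6688,0.7434)
member 1 (0-2): L=1.7330, (cx,cy)=(1.0000,0.0000)
member 2 (1-2): L=1.3148, (cx,cy)=(0.5948,-0.8039)
member 3 (1-3): L=1.8335, (cx,cy)=(0.9970,0.0774)
member 4 (2-3): L=1.5911, (cx,cy)=(0.6574,0.7535)
member 5 (2-4): L=1.8670, (cx,cy)=(1.0000,0.0000)
member 6 (3-4): L=1.4531, (cx,cy)=(0.5650,-0.8251)
solve A·x = −loads:
  F[0-1] = +683.7522 N (tension)
  F[0-2] = +1160.9036 N (tension)
  F[1-2] = -556.1355 N (compression)
  F[1-3] = +790.4647 N (tension)
  F[2-3] = +593.3009 N (tension)
  F[2-4] = +440.1085 N (tension)
  F[3-4] = -778.9808 N (compression)
  Rx@0 = -1618.2300 N
  Ry@0 = -508.3007 N
  Ry@4 = +642.7407 N

790.465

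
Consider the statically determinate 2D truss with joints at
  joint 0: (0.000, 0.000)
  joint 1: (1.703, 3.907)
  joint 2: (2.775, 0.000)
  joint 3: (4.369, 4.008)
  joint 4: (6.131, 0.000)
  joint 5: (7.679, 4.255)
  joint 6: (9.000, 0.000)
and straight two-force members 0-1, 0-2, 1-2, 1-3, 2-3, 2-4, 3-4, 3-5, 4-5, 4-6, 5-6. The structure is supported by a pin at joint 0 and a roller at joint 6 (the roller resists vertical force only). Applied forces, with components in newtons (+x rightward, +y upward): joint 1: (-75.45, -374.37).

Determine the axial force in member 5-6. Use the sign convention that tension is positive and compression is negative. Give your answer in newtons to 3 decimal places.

-39.879

N=7 nodes, M=11 members, R=3 reactions → 2N=14, M+R=14
member 0 (0-1): L=4.2620, (cx,cy)=(0.3996,0.9167)
member 1 (0-2): L=2.7750, (cx,cy)=(1.0000,0.0000)
member 2 (1-2): L=4.0514, (cx,cy)=(0.2646,-0.9644)
member 3 (1-3): L=2.6679, (cx,cy)=(0.9993,0.0379)
member 4 (2-3): L=4.3133, (cx,cy)=(0.3696,0.9292)
member 5 (2-4): L=3.3560, (cx,cy)=(1.0000,0.0000)
member 6 (3-4): L=4.3782, (cx,cy)=(0.4024,-0.9154)
member 7 (3-5): L=3.3192, (cx,cy)=(0.9972,0.0744)
member 8 (4-5): L=4.5278, (cx,cy)=(0.3419,0.9397)
member 9 (4-6): L=2.8690, (cx,cy)=(1.0000,0.0000)
member 10 (5-6): L=4.4553, (cx,cy)=(0.2965,-0.9550)
solve A·x = −loads:
  F[0-1] = -366.8424 N (compression)
  F[0-2] = +71.1312 N (tension)
  F[1-2] = -41.8524 N (compression)
  F[1-3] = -60.1001 N (compression)
  F[2-3] = +43.4354 N (tension)
  F[2-4] = +44.0054 N (tension)
  F[3-4] = -43.7550 N (compression)
  F[3-5] = -26.4697 N (compression)
  F[4-5] = +42.6236 N (tension)
  F[4-6] = +11.8239 N (tension)
  F[5-6] = -39.8786 N (compression)
  Rx@0 = +75.4500 N
  Ry@0 = +336.2846 N
  Ry@6 = +38.0854 N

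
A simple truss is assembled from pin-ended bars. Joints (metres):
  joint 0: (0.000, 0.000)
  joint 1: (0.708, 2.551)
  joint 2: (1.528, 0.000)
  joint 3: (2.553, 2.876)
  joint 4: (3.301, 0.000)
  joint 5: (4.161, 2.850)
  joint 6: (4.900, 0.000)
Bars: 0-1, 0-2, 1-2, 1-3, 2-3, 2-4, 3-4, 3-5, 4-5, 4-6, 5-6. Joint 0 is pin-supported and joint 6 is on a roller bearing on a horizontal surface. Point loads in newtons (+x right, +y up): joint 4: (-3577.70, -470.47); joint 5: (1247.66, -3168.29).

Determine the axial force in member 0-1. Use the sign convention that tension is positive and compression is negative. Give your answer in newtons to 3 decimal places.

97.888

N=7 nodes, M=11 members, R=3 reactions → 2N=14, M+R=14
member 0 (0-1): L=2.6474, (cx,cy)=(0.2674,0.9636)
member 1 (0-2): L=1.5280, (cx,cy)=(1.0000,0.0000)
member 2 (1-2): L=2.6796, (cx,cy)=(0.3060,-0.9520)
member 3 (1-3): L=1.8734, (cx,cy)=(0.9848,0.1735)
member 4 (2-3): L=3.0532, (cx,cy)=(0.3357,0.9420)
member 5 (2-4): L=1.7730, (cx,cy)=(1.0000,0.0000)
member 6 (3-4): L=2.9717, (cx,cy)=(0.2517,-0.9678)
member 7 (3-5): L=1.6082, (cx,cy)=(0.9999,-0.0162)
member 8 (4-5): L=2.9769, (cx,cy)=(0.2889,0.9574)
member 9 (4-6): L=1.5990, (cx,cy)=(1.0000,0.0000)
member 10 (5-6): L=2.9443, (cx,cy)=(0.2510,-0.9680)
solve A·x = −loads:
  F[0-1] = +97.8884 N (tension)
  F[0-2] = -2356.2183 N (compression)
  F[1-2] = -89.1828 N (compression)
  F[1-3] = +54.2933 N (tension)
  F[2-3] = +90.1353 N (tension)
  F[2-4] = -2413.7698 N (compression)
  F[3-4] = -99.2774 N (compression)
  F[3-5] = +108.7331 N (tension)
  F[4-5] = +591.7830 N (tension)
  F[4-6] = +967.9819 N (tension)
  F[5-6] = -3856.5397 N (compression)
  Rx@0 = +2330.0400 N
  Ry@0 = -94.3231 N
  Ry@6 = +3733.0831 N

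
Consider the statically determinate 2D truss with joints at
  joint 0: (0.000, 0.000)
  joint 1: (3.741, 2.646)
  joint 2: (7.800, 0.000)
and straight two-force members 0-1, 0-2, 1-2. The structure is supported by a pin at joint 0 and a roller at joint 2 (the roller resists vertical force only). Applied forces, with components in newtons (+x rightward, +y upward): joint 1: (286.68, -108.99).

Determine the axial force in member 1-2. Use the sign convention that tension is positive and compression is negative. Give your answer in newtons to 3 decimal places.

-273.804

N=3 nodes, M=3 members, R=3 reactions → 2N=6, M+R=6
member 0 (0-1): L=4.5822, (cx,cy)=(0.8164,0.5775)
member 1 (0-2): L=7.8000, (cx,cy)=(1.0000,0.0000)
member 2 (1-2): L=4.8453, (cx,cy)=(0.8377,-0.5461)
solve A·x = −loads:
  F[0-1] = +70.1943 N (tension)
  F[0-2] = +229.3718 N (tension)
  F[1-2] = -273.8044 N (compression)
  Rx@0 = -286.6800 N
  Ry@0 = -40.5340 N
  Ry@2 = +149.5240 N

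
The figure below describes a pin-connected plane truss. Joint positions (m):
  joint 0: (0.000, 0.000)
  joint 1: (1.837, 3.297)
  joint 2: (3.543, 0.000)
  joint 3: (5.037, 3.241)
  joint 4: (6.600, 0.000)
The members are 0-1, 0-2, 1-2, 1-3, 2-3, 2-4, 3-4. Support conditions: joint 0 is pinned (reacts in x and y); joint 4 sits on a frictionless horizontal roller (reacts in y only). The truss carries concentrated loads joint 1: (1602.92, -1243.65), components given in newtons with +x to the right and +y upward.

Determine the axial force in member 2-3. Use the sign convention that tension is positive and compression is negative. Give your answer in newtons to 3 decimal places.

N=5 nodes, M=7 members, R=3 reactions → 2N=10, M+R=10
member 0 (0-1): L=3.7742, (cx,cy)=(0.4867,0.8736)
member 1 (0-2): L=3.5430, (cx,cy)=(1.0000,0.0000)
member 2 (1-2): L=3.7122, (cx,cy)=(0.4596,-0.8881)
member 3 (1-3): L=3.2005, (cx,cy)=(0.9998,-0.0175)
member 4 (2-3): L=3.5688, (cx,cy)=(0.4186,0.9082)
member 5 (2-4): L=3.0570, (cx,cy)=(1.0000,0.0000)
member 6 (3-4): L=3.5982, (cx,cy)=(0.4344,-0.9007)
solve A·x = −loads:
  F[0-1] = -110.7763 N (compression)
  F[0-2] = +1656.8373 N (tension)
  F[1-2] = -1270.1759 N (compression)
  F[1-3] = -1073.2768 N (compression)
  F[2-3] = +1242.1886 N (tension)
  F[2-4] = +553.0930 N (tension)
  F[3-4] = -1273.2820 N (compression)
  Rx@0 = -1602.9200 N
  Ry@0 = +96.7693 N
  Ry@4 = +1146.8807 N

1242.189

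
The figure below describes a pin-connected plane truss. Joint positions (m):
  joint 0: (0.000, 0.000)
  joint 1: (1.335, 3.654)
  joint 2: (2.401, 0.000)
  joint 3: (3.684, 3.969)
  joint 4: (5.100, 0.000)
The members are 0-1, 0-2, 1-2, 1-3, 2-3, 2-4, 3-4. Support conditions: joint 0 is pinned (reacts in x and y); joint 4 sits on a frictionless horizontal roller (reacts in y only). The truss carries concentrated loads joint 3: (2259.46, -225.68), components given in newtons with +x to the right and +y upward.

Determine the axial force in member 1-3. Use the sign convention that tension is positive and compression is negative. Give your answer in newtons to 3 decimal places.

1081.894

N=5 nodes, M=7 members, R=3 reactions → 2N=10, M+R=10
member 0 (0-1): L=3.8902, (cx,cy)=(0.3432,0.9393)
member 1 (0-2): L=2.4010, (cx,cy)=(1.0000,0.0000)
member 2 (1-2): L=3.8063, (cx,cy)=(0.2801,-0.9600)
member 3 (1-3): L=2.3700, (cx,cy)=(0.9911,0.1329)
member 4 (2-3): L=4.1712, (cx,cy)=(0.3076,0.9515)
member 5 (2-4): L=2.6990, (cx,cy)=(1.0000,0.0000)
member 6 (3-4): L=4.2140, (cx,cy)=(0.3360,-0.9419)
solve A·x = −loads:
  F[0-1] = +1805.3638 N (tension)
  F[0-2] = +1639.9191 N (tension)
  F[1-2] = -1616.6315 N (compression)
  F[1-3] = +1081.8940 N (tension)
  F[2-3] = +1631.0075 N (tension)
  F[2-4] = +685.4925 N (tension)
  F[3-4] = -2040.0305 N (compression)
  Rx@0 = -2259.4600 N
  Ry@0 = -1695.7321 N
  Ry@4 = +1921.4121 N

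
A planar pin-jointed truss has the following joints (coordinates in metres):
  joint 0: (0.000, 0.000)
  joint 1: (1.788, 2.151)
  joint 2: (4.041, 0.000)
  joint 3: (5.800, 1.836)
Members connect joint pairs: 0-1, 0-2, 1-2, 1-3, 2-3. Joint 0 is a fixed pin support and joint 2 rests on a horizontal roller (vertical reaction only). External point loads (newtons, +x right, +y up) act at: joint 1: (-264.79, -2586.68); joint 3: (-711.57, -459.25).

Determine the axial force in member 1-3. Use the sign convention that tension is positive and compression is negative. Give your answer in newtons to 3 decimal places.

-253.358

N=4 nodes, M=5 members, R=3 reactions → 2N=8, M+R=8
member 0 (0-1): L=2.7971, (cx,cy)=(0.6392,0.7690)
member 1 (0-2): L=4.0410, (cx,cy)=(1.0000,0.0000)
member 2 (1-2): L=3.1149, (cx,cy)=(0.7233,-0.6905)
member 3 (1-3): L=4.0243, (cx,cy)=(0.9969,-0.0783)
member 4 (2-3): L=2.5426, (cx,cy)=(0.6918,0.7221)
solve A·x = −loads:
  F[0-1] = -2219.0841 N (compression)
  F[0-2] = +442.1550 N (tension)
  F[1-2] = -1245.8960 N (compression)
  F[1-3] = -253.3583 N (compression)
  F[2-3] = -663.4680 N (compression)
  Rx@0 = +976.3600 N
  Ry@0 = +1706.5021 N
  Ry@2 = +1339.4279 N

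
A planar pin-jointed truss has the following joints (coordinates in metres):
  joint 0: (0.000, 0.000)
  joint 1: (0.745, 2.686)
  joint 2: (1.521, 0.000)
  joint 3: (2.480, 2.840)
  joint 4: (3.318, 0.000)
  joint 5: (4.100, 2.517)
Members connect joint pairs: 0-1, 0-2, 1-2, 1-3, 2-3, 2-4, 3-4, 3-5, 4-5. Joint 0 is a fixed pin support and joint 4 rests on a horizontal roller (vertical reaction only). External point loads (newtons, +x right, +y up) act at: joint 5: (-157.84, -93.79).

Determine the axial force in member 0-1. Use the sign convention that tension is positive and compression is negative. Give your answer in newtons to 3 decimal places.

N=6 nodes, M=9 members, R=3 reactions → 2N=12, M+R=12
member 0 (0-1): L=2.7874, (cx,cy)=(0.2673,0.9636)
member 1 (0-2): L=1.5210, (cx,cy)=(1.0000,0.0000)
member 2 (1-2): L=2.7958, (cx,cy)=(0.2776,-0.9607)
member 3 (1-3): L=1.7418, (cx,cy)=(0.9961,0.0884)
member 4 (2-3): L=2.9975, (cx,cy)=(0.3199,0.9474)
member 5 (2-4): L=1.7970, (cx,cy)=(1.0000,0.0000)
member 6 (3-4): L=2.9611, (cx,cy)=(0.2830,-0.9591)
member 7 (3-5): L=1.6519, (cx,cy)=(0.9807,-0.1955)
member 8 (4-5): L=2.6357, (cx,cy)=(0.2967,0.9550)
solve A·x = −loads:
  F[0-1] = -101.3168 N (compression)
  F[0-2] = -130.7607 N (compression)
  F[1-2] = +96.6436 N (tension)
  F[1-3] = -54.1151 N (compression)
  F[2-3] = -97.9970 N (compression)
  F[2-4] = -72.5848 N (compression)
  F[3-4] = +126.9863 N (tension)
  F[3-5] = -123.5787 N (compression)
  F[4-5] = -123.5156 N (compression)
  Rx@0 = +157.8400 N
  Ry@0 = +97.6310 N
  Ry@4 = -3.8410 N

-101.317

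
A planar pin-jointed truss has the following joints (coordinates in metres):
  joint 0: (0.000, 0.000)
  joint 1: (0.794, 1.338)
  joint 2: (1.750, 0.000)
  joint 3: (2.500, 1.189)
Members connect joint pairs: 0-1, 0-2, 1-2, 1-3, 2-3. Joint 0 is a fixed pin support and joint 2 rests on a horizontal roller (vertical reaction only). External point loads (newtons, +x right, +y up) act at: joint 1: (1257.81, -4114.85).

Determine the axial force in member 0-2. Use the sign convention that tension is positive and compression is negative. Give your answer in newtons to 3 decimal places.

N=4 nodes, M=5 members, R=3 reactions → 2N=8, M+R=8
member 0 (0-1): L=1.5559, (cx,cy)=(0.5103,0.8600)
member 1 (0-2): L=1.7500, (cx,cy)=(1.0000,0.0000)
member 2 (1-2): L=1.6444, (cx,cy)=(0.5814,-0.8137)
member 3 (1-3): L=1.7125, (cx,cy)=(0.9962,-0.0870)
member 4 (2-3): L=1.4058, (cx,cy)=(0.5335,0.8458)
solve A·x = −loads:
  F[0-1] = -1495.6173 N (compression)
  F[0-2] = +2021.0696 N (tension)
  F[1-2] = -3476.4915 N (compression)
  F[1-3] = -0.0000 N (compression)
  F[2-3] = +0.0000 N (tension)
  Rx@0 = -1257.8100 N
  Ry@0 = +1286.1982 N
  Ry@2 = +2828.6518 N

2021.070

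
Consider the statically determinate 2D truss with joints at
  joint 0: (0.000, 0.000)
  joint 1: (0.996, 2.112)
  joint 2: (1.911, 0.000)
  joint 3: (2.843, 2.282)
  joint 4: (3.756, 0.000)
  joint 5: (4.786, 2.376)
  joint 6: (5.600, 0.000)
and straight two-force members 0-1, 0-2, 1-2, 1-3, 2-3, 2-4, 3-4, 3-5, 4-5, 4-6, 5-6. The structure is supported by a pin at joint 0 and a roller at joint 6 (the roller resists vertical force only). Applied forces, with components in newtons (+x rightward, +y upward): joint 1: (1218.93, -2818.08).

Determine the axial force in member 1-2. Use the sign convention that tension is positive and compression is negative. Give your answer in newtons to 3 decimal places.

N=7 nodes, M=11 members, R=3 reactions → 2N=14, M+R=14
member 0 (0-1): L=2.3351, (cx,cy)=(0.4265,0.9045)
member 1 (0-2): L=1.9110, (cx,cy)=(1.0000,0.0000)
member 2 (1-2): L=2.3017, (cx,cy)=(0.3975,-0.9176)
member 3 (1-3): L=1.8548, (cx,cy)=(0.9958,0.0917)
member 4 (2-3): L=2.4650, (cx,cy)=(0.3781,0.9258)
member 5 (2-4): L=1.8450, (cx,cy)=(1.0000,0.0000)
member 6 (3-4): L=2.4579, (cx,cy)=(0.3715,-0.9284)
member 7 (3-5): L=1.9453, (cx,cy)=(0.9988,0.0483)
member 8 (4-5): L=2.5896, (cx,cy)=(0.3977,0.9175)
member 9 (4-6): L=1.8440, (cx,cy)=(1.0000,0.0000)
member 10 (5-6): L=2.5116, (cx,cy)=(0.3241,-0.9460)
solve A·x = −loads:
  F[0-1] = -2053.3082 N (compression)
  F[0-2] = +2094.7468 N (tension)
  F[1-2] = -1209.1357 N (compression)
  F[1-3] = -1620.8963 N (compression)
  F[2-3] = +1198.4529 N (tension)
  F[2-4] = +1160.9439 N (tension)
  F[3-4] = -1074.6730 N (compression)
  F[3-5] = -762.6359 N (compression)
  F[4-5] = +1087.4981 N (tension)
  F[4-6] = +329.2063 N (tension)
  F[5-6] = -1015.7541 N (compression)
  Rx@0 = -1218.9300 N
  Ry@0 = +1857.1536 N
  Ry@6 = +960.9264 N

-1209.136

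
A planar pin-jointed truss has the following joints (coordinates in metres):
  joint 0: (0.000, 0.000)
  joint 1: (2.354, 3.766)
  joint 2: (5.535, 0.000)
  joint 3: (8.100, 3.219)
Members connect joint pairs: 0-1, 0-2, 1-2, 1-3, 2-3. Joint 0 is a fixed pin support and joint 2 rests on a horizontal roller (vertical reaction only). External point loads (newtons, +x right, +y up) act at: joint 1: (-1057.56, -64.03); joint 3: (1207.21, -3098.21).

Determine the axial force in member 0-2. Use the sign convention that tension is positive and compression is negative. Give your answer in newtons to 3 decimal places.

-713.864

N=4 nodes, M=5 members, R=3 reactions → 2N=8, M+R=8
member 0 (0-1): L=4.4412, (cx,cy)=(0.5300,0.8480)
member 1 (0-2): L=5.5350, (cx,cy)=(1.0000,0.0000)
member 2 (1-2): L=4.9297, (cx,cy)=(0.6453,-0.7639)
member 3 (1-3): L=5.7720, (cx,cy)=(0.9955,-0.0948)
member 4 (2-3): L=4.1160, (cx,cy)=(0.6232,0.7821)
solve A·x = −loads:
  F[0-1] = +1629.1504 N (tension)
  F[0-2] = -713.8639 N (compression)
  F[1-2] = -2317.9224 N (compression)
  F[1-3] = +3432.2259 N (tension)
  F[2-3] = -3545.6188 N (compression)
  Rx@0 = -149.6500 N
  Ry@0 = -1381.4756 N
  Ry@2 = +4543.7156 N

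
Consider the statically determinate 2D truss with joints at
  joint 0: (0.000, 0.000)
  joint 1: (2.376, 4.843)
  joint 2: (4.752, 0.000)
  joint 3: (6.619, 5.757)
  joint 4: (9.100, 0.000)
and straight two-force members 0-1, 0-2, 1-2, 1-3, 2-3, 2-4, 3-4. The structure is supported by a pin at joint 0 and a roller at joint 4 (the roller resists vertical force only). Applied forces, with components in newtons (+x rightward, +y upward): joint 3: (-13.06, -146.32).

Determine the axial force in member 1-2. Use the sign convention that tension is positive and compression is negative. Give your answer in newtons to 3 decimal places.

N=5 nodes, M=7 members, R=3 reactions → 2N=10, M+R=10
member 0 (0-1): L=5.3944, (cx,cy)=(0.4405,0.8978)
member 1 (0-2): L=4.7520, (cx,cy)=(1.0000,0.0000)
member 2 (1-2): L=5.3944, (cx,cy)=(0.4405,-0.8978)
member 3 (1-3): L=4.3403, (cx,cy)=(0.9776,0.2106)
member 4 (2-3): L=6.0522, (cx,cy)=(0.3085,0.9512)
member 5 (2-4): L=4.3480, (cx,cy)=(1.0000,0.0000)
member 6 (3-4): L=6.2688, (cx,cy)=(0.3958,-0.9184)
solve A·x = −loads:
  F[0-1] = -53.6376 N (compression)
  F[0-2] = +10.5649 N (tension)
  F[1-2] = +43.3841 N (tension)
  F[1-3] = -43.7138 N (compression)
  F[2-3] = -40.9461 N (compression)
  F[2-4] = +42.3048 N (tension)
  F[3-4] = -106.8932 N (compression)
  Rx@0 = +13.0600 N
  Ry@0 = +48.1545 N
  Ry@4 = +98.1655 N

43.384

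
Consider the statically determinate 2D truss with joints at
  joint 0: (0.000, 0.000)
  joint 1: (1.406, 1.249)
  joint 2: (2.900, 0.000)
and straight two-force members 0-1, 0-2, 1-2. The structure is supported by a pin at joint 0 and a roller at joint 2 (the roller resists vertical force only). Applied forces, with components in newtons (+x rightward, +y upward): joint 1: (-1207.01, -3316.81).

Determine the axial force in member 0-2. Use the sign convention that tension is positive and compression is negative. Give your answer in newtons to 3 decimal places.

1301.699

N=3 nodes, M=3 members, R=3 reactions → 2N=6, M+R=6
member 0 (0-1): L=1.8806, (cx,cy)=(0.7476,0.6641)
member 1 (0-2): L=2.9000, (cx,cy)=(1.0000,0.0000)
member 2 (1-2): L=1.9473, (cx,cy)=(0.7672,-0.6414)
solve A·x = −loads:
  F[0-1] = -3355.6177 N (compression)
  F[0-2] = +1301.6990 N (tension)
  F[1-2] = -1696.6655 N (compression)
  Rx@0 = +1207.0100 N
  Ry@0 = +2228.5757 N
  Ry@2 = +1088.2343 N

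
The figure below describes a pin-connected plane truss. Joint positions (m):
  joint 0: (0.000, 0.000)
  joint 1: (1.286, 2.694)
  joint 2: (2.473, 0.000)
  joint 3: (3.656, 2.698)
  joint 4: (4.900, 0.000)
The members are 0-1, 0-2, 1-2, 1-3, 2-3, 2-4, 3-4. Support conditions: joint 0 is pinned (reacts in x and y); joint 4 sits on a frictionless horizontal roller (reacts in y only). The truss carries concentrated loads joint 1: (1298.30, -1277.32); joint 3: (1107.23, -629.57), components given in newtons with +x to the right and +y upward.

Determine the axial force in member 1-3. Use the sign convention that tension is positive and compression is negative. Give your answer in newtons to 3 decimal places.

N=5 nodes, M=7 members, R=3 reactions → 2N=10, M+R=10
member 0 (0-1): L=2.9852, (cx,cy)=(0.4308,0.9025)
member 1 (0-2): L=2.4730, (cx,cy)=(1.0000,0.0000)
member 2 (1-2): L=2.9439, (cx,cy)=(0.4032,-0.9151)
member 3 (1-3): L=2.3700, (cx,cy)=(1.0000,0.0017)
member 4 (2-3): L=2.9460, (cx,cy)=(0.4016,0.9158)
member 5 (2-4): L=2.4270, (cx,cy)=(1.0000,0.0000)
member 6 (3-4): L=2.9710, (cx,cy)=(0.4187,-0.9081)
solve A·x = −loads:
  F[0-1] = +245.4781 N (tension)
  F[0-2] = +2299.7801 N (tension)
  F[1-2] = -1638.8743 N (compression)
  F[1-3] = -531.7481 N (compression)
  F[2-3] = +1637.5854 N (tension)
  F[2-4] = +981.3777 N (tension)
  F[3-4] = -2343.7753 N (compression)
  Rx@0 = -2405.5300 N
  Ry@0 = -221.5321 N
  Ry@4 = +2128.4221 N

-531.748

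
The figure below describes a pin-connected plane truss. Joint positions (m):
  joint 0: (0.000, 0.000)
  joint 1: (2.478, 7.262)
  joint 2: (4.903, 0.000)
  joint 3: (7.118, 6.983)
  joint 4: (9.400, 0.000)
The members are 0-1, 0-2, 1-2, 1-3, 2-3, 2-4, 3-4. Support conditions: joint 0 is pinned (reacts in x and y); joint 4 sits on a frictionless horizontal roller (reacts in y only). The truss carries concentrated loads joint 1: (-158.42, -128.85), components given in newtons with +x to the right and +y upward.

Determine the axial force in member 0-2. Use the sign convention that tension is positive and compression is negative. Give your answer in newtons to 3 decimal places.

-84.281

N=5 nodes, M=7 members, R=3 reactions → 2N=10, M+R=10
member 0 (0-1): L=7.6731, (cx,cy)=(0.3229,0.9464)
member 1 (0-2): L=4.9030, (cx,cy)=(1.0000,0.0000)
member 2 (1-2): L=7.6562, (cx,cy)=(0.3167,-0.9485)
member 3 (1-3): L=4.6484, (cx,cy)=(0.9982,-0.0600)
member 4 (2-3): L=7.3259, (cx,cy)=(0.3024,0.9532)
member 5 (2-4): L=4.4970, (cx,cy)=(1.0000,0.0000)
member 6 (3-4): L=7.3464, (cx,cy)=(0.3106,-0.9505)
solve A·x = −loads:
  F[0-1] = -229.5718 N (compression)
  F[0-2] = -84.2810 N (compression)
  F[1-2] = +89.6782 N (tension)
  F[1-3] = +55.9775 N (tension)
  F[2-3] = -89.2377 N (compression)
  F[2-4] = -28.8954 N (compression)
  F[3-4] = +93.0225 N (tension)
  Rx@0 = +158.4200 N
  Ry@0 = +217.2708 N
  Ry@4 = -88.4208 N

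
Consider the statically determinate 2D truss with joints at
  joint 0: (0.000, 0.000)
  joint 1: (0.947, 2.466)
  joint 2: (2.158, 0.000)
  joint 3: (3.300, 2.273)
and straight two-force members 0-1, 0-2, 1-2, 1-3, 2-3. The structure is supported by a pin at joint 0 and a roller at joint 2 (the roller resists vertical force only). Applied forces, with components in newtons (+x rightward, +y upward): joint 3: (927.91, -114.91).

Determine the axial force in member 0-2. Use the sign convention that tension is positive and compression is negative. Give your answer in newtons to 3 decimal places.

N=4 nodes, M=5 members, R=3 reactions → 2N=8, M+R=8
member 0 (0-1): L=2.6416, (cx,cy)=(0.3585,0.9335)
member 1 (0-2): L=2.1580, (cx,cy)=(1.0000,0.0000)
member 2 (1-2): L=2.7473, (cx,cy)=(0.4408,-0.8976)
member 3 (1-3): L=2.3609, (cx,cy)=(0.9967,-0.0817)
member 4 (2-3): L=2.5438, (cx,cy)=(0.4489,0.8936)
solve A·x = −loads:
  F[0-1] = +1112.0876 N (tension)
  F[0-2] = +529.2299 N (tension)
  F[1-2] = -1243.0976 N (compression)
  F[1-3] = +949.8114 N (tension)
  F[2-3] = -41.7033 N (compression)
  Rx@0 = -927.9100 N
  Ry@0 = -1038.1680 N
  Ry@2 = +1153.0780 N

529.230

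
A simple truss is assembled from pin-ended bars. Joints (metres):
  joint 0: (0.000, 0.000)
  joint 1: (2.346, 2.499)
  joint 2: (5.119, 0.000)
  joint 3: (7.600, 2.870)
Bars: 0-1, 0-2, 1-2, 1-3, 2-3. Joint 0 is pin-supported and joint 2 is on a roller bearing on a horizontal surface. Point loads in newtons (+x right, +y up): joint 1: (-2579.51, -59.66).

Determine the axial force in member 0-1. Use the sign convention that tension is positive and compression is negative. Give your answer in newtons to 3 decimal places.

-1771.546

N=4 nodes, M=5 members, R=3 reactions → 2N=8, M+R=8
member 0 (0-1): L=3.4276, (cx,cy)=(0.6844,0.7291)
member 1 (0-2): L=5.1190, (cx,cy)=(1.0000,0.0000)
member 2 (1-2): L=3.7329, (cx,cy)=(0.7429,-0.6695)
member 3 (1-3): L=5.2671, (cx,cy)=(0.9975,0.0704)
member 4 (2-3): L=3.7937, (cx,cy)=(0.6540,0.7565)
solve A·x = −loads:
  F[0-1] = -1771.5465 N (compression)
  F[0-2] = -1367.0000 N (compression)
  F[1-2] = +1840.1990 N (tension)
  F[1-3] = +0.0000 N (tension)
  F[2-3] = -0.0000 N (compression)
  Rx@0 = +2579.5100 N
  Ry@0 = +1291.5868 N
  Ry@2 = -1231.9268 N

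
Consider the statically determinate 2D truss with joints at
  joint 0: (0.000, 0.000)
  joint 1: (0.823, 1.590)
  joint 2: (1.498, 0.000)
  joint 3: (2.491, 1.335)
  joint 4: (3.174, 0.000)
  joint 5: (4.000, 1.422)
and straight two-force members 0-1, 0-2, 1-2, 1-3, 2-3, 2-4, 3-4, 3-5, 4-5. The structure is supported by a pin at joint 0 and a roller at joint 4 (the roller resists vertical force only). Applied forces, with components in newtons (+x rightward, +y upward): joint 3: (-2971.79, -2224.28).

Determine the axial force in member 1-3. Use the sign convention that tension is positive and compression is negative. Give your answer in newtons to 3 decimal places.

N=6 nodes, M=9 members, R=3 reactions → 2N=12, M+R=12
member 0 (0-1): L=1.7904, (cx,cy)=(0.4597,0.8881)
member 1 (0-2): L=1.4980, (cx,cy)=(1.0000,0.0000)
member 2 (1-2): L=1.7273, (cx,cy)=(0.3908,-0.9205)
member 3 (1-3): L=1.6874, (cx,cy)=(0.9885,-0.1511)
member 4 (2-3): L=1.6638, (cx,cy)=(0.5968,0.8024)
member 5 (2-4): L=1.6760, (cx,cy)=(1.0000,0.0000)
member 6 (3-4): L=1.4996, (cx,cy)=(0.4555,-0.8903)
member 7 (3-5): L=1.5115, (cx,cy)=(0.9983,0.0576)
member 8 (4-5): L=1.6445, (cx,cy)=(0.5023,0.8647)
solve A·x = −loads:
  F[0-1] = -1946.4185 N (compression)
  F[0-2] = -2077.0580 N (compression)
  F[1-2] = +2167.1506 N (tension)
  F[1-3] = -1761.8300 N (compression)
  F[2-3] = -2486.1658 N (compression)
  F[2-4] = +253.6037 N (tension)
  F[3-4] = -556.8036 N (compression)
  F[3-5] = +0.0000 N (tension)
  F[4-5] = -0.0000 N (compression)
  Rx@0 = +2971.7900 N
  Ry@0 = +1728.5831 N
  Ry@4 = +495.6969 N

-1761.830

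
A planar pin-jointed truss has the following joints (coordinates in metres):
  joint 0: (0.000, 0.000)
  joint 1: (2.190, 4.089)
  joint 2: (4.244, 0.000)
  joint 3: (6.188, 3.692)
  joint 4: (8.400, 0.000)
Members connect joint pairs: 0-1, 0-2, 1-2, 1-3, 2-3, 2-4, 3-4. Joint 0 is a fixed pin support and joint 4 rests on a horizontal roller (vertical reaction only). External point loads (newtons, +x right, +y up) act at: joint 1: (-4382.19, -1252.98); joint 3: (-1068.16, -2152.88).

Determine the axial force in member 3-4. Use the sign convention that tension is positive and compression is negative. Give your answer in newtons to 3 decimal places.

N=5 nodes, M=7 members, R=3 reactions → 2N=10, M+R=10
member 0 (0-1): L=4.6385, (cx,cy)=(0.4721,0.8815)
member 1 (0-2): L=4.2440, (cx,cy)=(1.0000,0.0000)
member 2 (1-2): L=4.5759, (cx,cy)=(0.4489,-0.8936)
member 3 (1-3): L=4.0177, (cx,cy)=(0.9951,-0.0988)
member 4 (2-3): L=4.1725, (cx,cy)=(0.4659,0.8848)
member 5 (2-4): L=4.1560, (cx,cy)=(1.0000,0.0000)
member 6 (3-4): L=4.3039, (cx,cy)=(0.5139,-0.8578)
solve A·x = −loads:
  F[0-1] = -4646.3690 N (compression)
  F[0-2] = -3256.6521 N (compression)
  F[1-2] = +3092.5081 N (tension)
  F[1-3] = +804.2827 N (tension)
  F[2-3] = -3123.1250 N (compression)
  F[2-4] = -413.4286 N (compression)
  F[3-4] = +804.4157 N (tension)
  Rx@0 = +5450.3500 N
  Ry@0 = +4095.9045 N
  Ry@4 = -690.0445 N

804.416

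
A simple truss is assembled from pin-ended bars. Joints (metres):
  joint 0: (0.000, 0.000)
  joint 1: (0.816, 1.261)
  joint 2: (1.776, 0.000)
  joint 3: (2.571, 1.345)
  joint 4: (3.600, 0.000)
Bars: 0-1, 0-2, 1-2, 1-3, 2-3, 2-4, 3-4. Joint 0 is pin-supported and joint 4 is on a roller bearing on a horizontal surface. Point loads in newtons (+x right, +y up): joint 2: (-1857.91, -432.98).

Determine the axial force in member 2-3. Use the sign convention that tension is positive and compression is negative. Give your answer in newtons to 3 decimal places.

264.702

N=5 nodes, M=7 members, R=3 reactions → 2N=10, M+R=10
member 0 (0-1): L=1.5020, (cx,cy)=(0.5433,0.8396)
member 1 (0-2): L=1.7760, (cx,cy)=(1.0000,0.0000)
member 2 (1-2): L=1.5848, (cx,cy)=(0.6057,-0.7957)
member 3 (1-3): L=1.7570, (cx,cy)=(0.9989,0.0478)
member 4 (2-3): L=1.5624, (cx,cy)=(0.5088,0.8609)
member 5 (2-4): L=1.8240, (cx,cy)=(1.0000,0.0000)
member 6 (3-4): L=1.6935, (cx,cy)=(0.6076,-0.7942)
solve A·x = −loads:
  F[0-1] = -261.3018 N (compression)
  F[0-2] = -1715.9502 N (compression)
  F[1-2] = +257.7825 N (tension)
  F[1-3] = -298.4499 N (compression)
  F[2-3] = +264.7018 N (tension)
  F[2-4] = +163.4186 N (tension)
  F[3-4] = -268.9462 N (compression)
  Rx@0 = +1857.9100 N
  Ry@0 = +219.3765 N
  Ry@4 = +213.6035 N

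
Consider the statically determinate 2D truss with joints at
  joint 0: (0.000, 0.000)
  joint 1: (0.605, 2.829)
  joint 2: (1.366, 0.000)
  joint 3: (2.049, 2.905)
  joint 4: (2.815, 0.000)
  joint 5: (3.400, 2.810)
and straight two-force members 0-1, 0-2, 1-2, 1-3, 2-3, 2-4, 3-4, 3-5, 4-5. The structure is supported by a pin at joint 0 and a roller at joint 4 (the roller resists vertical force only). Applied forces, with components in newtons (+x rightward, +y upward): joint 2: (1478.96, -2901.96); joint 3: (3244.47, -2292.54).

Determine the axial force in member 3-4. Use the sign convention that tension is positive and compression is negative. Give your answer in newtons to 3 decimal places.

-6644.719

N=6 nodes, M=9 members, R=3 reactions → 2N=12, M+R=12
member 0 (0-1): L=2.8930, (cx,cy)=(0.2091,0.9779)
member 1 (0-2): L=1.3660, (cx,cy)=(1.0000,0.0000)
member 2 (1-2): L=2.9296, (cx,cy)=(0.2598,-0.9657)
member 3 (1-3): L=1.4460, (cx,cy)=(0.9986,0.0526)
member 4 (2-3): L=2.9842, (cx,cy)=(0.2289,0.9735)
member 5 (2-4): L=1.4490, (cx,cy)=(1.0000,0.0000)
member 6 (3-4): L=3.0043, (cx,cy)=(0.2550,-0.9669)
member 7 (3-5): L=1.3543, (cx,cy)=(0.9975,-0.0701)
member 8 (4-5): L=2.8702, (cx,cy)=(0.2038,0.9790)
solve A·x = −loads:
  F[0-1] = +1258.4334 N (tension)
  F[0-2] = +4460.2566 N (tension)
  F[1-2] = -1242.4200 N (compression)
  F[1-3] = +586.7220 N (tension)
  F[2-3] = +4213.5720 N (tension)
  F[2-4] = +1694.1935 N (tension)
  F[3-4] = -6644.7194 N (compression)
  F[3-5] = +0.0000 N (tension)
  F[4-5] = -0.0000 N (compression)
  Rx@0 = -4723.4300 N
  Ry@0 = -1230.6073 N
  Ry@4 = +6425.1073 N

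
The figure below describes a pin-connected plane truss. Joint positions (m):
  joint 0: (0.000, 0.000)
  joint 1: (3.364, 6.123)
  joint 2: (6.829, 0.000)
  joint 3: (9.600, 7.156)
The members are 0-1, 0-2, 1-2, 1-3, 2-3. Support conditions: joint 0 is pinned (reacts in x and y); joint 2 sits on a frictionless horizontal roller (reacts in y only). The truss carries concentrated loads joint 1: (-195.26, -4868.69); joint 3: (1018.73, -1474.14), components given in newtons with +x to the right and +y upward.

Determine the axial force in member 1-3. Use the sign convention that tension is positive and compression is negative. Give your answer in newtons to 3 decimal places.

1721.654

N=4 nodes, M=5 members, R=3 reactions → 2N=8, M+R=8
member 0 (0-1): L=6.9862, (cx,cy)=(0.4815,0.8764)
member 1 (0-2): L=6.8290, (cx,cy)=(1.0000,0.0000)
member 2 (1-2): L=7.0354, (cx,cy)=(0.4925,-0.8703)
member 3 (1-3): L=6.3210, (cx,cy)=(0.9866,0.1634)
member 4 (2-3): L=7.6738, (cx,cy)=(0.3611,0.9325)
solve A·x = −loads:
  F[0-1] = -1117.8793 N (compression)
  F[0-2] = +1361.7486 N (tension)
  F[1-2] = -4145.1736 N (compression)
  F[1-3] = +1721.6538 N (tension)
  F[2-3] = -1882.5187 N (compression)
  Rx@0 = -823.4700 N
  Ry@0 = +979.7502 N
  Ry@2 = +5363.0798 N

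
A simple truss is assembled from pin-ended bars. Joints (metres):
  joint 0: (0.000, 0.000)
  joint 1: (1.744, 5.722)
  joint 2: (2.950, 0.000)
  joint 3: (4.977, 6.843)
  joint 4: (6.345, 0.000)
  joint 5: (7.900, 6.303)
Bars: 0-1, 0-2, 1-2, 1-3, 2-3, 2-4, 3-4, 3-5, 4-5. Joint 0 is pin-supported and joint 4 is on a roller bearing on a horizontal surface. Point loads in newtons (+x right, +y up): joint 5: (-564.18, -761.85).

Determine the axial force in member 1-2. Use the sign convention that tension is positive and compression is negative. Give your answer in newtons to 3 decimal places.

318.319

N=6 nodes, M=9 members, R=3 reactions → 2N=12, M+R=12
member 0 (0-1): L=5.9819, (cx,cy)=(0.2915,0.9566)
member 1 (0-2): L=2.9500, (cx,cy)=(1.0000,0.0000)
member 2 (1-2): L=5.8477, (cx,cy)=(0.2062,-0.9785)
member 3 (1-3): L=3.4218, (cx,cy)=(0.9448,0.3276)
member 4 (2-3): L=7.1369, (cx,cy)=(0.2840,0.9588)
member 5 (2-4): L=3.3950, (cx,cy)=(1.0000,0.0000)
member 6 (3-4): L=6.9784, (cx,cy)=(0.1960,-0.9806)
member 7 (3-5): L=2.9725, (cx,cy)=(0.9834,-0.1817)
member 8 (4-5): L=6.4920, (cx,cy)=(0.2395,0.9709)
solve A·x = −loads:
  F[0-1] = -390.7090 N (compression)
  F[0-2] = -450.2698 N (compression)
  F[1-2] = +318.3187 N (tension)
  F[1-3] = -190.0461 N (compression)
  F[2-3] = -324.8533 N (compression)
  F[2-4] = -292.3577 N (compression)
  F[3-4] = +448.9203 N (tension)
  F[3-5] = -365.9145 N (compression)
  F[4-5] = -853.1604 N (compression)
  Rx@0 = +564.1800 N
  Ry@0 = +373.7352 N
  Ry@4 = +388.1148 N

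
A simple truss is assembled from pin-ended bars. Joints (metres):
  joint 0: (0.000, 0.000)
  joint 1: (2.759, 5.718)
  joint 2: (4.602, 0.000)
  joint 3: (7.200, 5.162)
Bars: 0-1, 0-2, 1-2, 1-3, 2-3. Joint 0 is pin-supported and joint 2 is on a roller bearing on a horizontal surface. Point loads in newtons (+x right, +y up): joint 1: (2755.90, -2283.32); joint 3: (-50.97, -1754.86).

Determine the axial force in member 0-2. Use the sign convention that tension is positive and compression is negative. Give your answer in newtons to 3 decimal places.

N=4 nodes, M=5 members, R=3 reactions → 2N=8, M+R=8
member 0 (0-1): L=6.3488, (cx,cy)=(0.4346,0.9006)
member 1 (0-2): L=4.6020, (cx,cy)=(1.0000,0.0000)
member 2 (1-2): L=6.0077, (cx,cy)=(0.3068,-0.9518)
member 3 (1-3): L=4.4757, (cx,cy)=(0.9923,-0.1242)
member 4 (2-3): L=5.7789, (cx,cy)=(0.4496,0.8932)
solve A·x = −loads:
  F[0-1] = +3823.1825 N (tension)
  F[0-2] = +1043.4955 N (tension)
  F[1-2] = -6119.7230 N (compression)
  F[1-3] = +789.0195 N (tension)
  F[2-3] = -1854.8526 N (compression)
  Rx@0 = -2704.9300 N
  Ry@0 = -3443.3065 N
  Ry@2 = +7481.4865 N

1043.495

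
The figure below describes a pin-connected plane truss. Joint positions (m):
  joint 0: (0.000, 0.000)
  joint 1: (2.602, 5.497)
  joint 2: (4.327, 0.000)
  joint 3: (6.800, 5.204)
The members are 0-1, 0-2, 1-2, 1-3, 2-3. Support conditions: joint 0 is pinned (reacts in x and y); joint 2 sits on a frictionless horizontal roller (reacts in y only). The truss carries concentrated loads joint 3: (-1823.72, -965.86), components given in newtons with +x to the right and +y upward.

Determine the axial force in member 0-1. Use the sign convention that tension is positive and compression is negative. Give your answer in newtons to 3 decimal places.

-1815.930

N=4 nodes, M=5 members, R=3 reactions → 2N=8, M+R=8
member 0 (0-1): L=6.0817, (cx,cy)=(0.4278,0.9039)
member 1 (0-2): L=4.3270, (cx,cy)=(1.0000,0.0000)
member 2 (1-2): L=5.7613, (cx,cy)=(0.2994,-0.9541)
member 3 (1-3): L=4.2082, (cx,cy)=(0.9976,-0.0696)
member 4 (2-3): L=5.7617, (cx,cy)=(0.4292,0.9032)
solve A·x = −loads:
  F[0-1] = -1815.9301 N (compression)
  F[0-2] = -1046.7944 N (compression)
  F[1-2] = +1816.8824 N (tension)
  F[1-3] = -1324.1342 N (compression)
  F[2-3] = -1171.4457 N (compression)
  Rx@0 = +1823.7200 N
  Ry@0 = +1641.3374 N
  Ry@2 = -675.4774 N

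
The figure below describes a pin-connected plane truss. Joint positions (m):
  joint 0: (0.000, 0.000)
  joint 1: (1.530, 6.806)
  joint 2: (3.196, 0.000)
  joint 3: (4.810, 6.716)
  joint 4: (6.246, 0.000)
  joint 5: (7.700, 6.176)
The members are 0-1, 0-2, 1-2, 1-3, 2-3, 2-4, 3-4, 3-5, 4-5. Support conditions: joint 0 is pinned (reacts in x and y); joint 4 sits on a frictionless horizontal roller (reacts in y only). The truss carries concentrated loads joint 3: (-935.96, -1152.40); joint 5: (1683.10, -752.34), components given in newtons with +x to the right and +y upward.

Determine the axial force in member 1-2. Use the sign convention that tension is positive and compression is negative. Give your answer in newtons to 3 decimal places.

N=6 nodes, M=9 members, R=3 reactions → 2N=12, M+R=12
member 0 (0-1): L=6.9759, (cx,cy)=(0.2193,0.9757)
member 1 (0-2): L=3.1960, (cx,cy)=(1.0000,0.0000)
member 2 (1-2): L=7.0069, (cx,cy)=(0.2378,-0.9713)
member 3 (1-3): L=3.2812, (cx,cy)=(0.9996,-0.0274)
member 4 (2-3): L=6.9072, (cx,cy)=(0.2337,0.9723)
member 5 (2-4): L=3.0500, (cx,cy)=(1.0000,0.0000)
member 6 (3-4): L=6.8678, (cx,cy)=(0.2091,-0.9779)
member 7 (3-5): L=2.9400, (cx,cy)=(0.9830,-0.1837)
member 8 (4-5): L=6.3448, (cx,cy)=(0.2292,0.9734)
solve A·x = −loads:
  F[0-1] = +582.2157 N (tension)
  F[0-2] = +619.4438 N (tension)
  F[1-2] = -592.3963 N (compression)
  F[1-3] = +268.6480 N (tension)
  F[2-3] = +591.7911 N (tension)
  F[2-4] = +340.3101 N (tension)
  F[3-4] = -2099.7918 N (compression)
  F[3-5] = +1812.6767 N (tension)
  F[4-5] = -430.8675 N (compression)
  Rx@0 = -747.1400 N
  Ry@0 = -568.0394 N
  Ry@4 = +2472.7794 N

-592.396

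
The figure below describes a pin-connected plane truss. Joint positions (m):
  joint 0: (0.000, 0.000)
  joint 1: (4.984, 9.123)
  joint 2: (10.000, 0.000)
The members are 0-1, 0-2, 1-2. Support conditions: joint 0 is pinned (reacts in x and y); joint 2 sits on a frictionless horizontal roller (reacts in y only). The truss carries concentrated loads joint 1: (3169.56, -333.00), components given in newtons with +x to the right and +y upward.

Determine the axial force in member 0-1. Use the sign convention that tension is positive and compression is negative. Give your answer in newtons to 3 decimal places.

N=3 nodes, M=3 members, R=3 reactions → 2N=6, M+R=6
member 0 (0-1): L=10.3956, (cx,cy)=(0.4794,0.8776)
member 1 (0-2): L=10.0000, (cx,cy)=(1.0000,0.0000)
member 2 (1-2): L=10.4110, (cx,cy)=(0.4818,-0.8763)
solve A·x = −loads:
  F[0-1] = +3104.6277 N (tension)
  F[0-2] = +1681.1032 N (tension)
  F[1-2] = -3489.2351 N (compression)
  Rx@0 = -3169.5600 N
  Ry@0 = -2724.5568 N
  Ry@2 = +3057.5568 N

3104.628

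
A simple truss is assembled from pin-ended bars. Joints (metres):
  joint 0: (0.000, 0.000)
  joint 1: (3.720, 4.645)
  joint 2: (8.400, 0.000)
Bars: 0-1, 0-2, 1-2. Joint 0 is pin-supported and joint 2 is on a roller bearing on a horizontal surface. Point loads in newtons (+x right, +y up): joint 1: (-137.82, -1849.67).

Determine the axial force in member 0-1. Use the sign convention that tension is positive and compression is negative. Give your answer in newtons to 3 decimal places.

-1417.916

N=3 nodes, M=3 members, R=3 reactions → 2N=6, M+R=6
member 0 (0-1): L=5.9510, (cx,cy)=(0.6251,0.7805)
member 1 (0-2): L=8.4000, (cx,cy)=(1.0000,0.0000)
member 2 (1-2): L=6.5938, (cx,cy)=(0.7098,-0.7044)
solve A·x = −loads:
  F[0-1] = -1417.9164 N (compression)
  F[0-2] = +748.5263 N (tension)
  F[1-2] = -1054.6252 N (compression)
  Rx@0 = +137.8200 N
  Ry@0 = +1106.7416 N
  Ry@2 = +742.9284 N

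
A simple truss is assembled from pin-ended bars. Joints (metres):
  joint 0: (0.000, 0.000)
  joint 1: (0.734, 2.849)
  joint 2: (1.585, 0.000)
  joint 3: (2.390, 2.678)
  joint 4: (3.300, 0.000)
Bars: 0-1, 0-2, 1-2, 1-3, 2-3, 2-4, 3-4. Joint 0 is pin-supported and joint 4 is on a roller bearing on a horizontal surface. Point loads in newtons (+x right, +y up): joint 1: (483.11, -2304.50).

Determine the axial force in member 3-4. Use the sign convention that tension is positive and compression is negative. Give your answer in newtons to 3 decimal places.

-981.869

N=5 nodes, M=7 members, R=3 reactions → 2N=10, M+R=10
member 0 (0-1): L=2.9420, (cx,cy)=(0.2495,0.9684)
member 1 (0-2): L=1.5850, (cx,cy)=(1.0000,0.0000)
member 2 (1-2): L=2.9734, (cx,cy)=(0.2862,-0.9582)
member 3 (1-3): L=1.6648, (cx,cy)=(0.9947,-0.1027)
member 4 (2-3): L=2.7964, (cx,cy)=(0.2879,0.9577)
member 5 (2-4): L=1.7150, (cx,cy)=(1.0000,0.0000)
member 6 (3-4): L=2.8284, (cx,cy)=(0.3217,-0.9468)
solve A·x = −loads:
  F[0-1] = -1419.7331 N (compression)
  F[0-2] = +837.3155 N (tension)
  F[1-2] = -908.0194 N (compression)
  F[1-3] = -580.5052 N (compression)
  F[2-3] = +908.4929 N (tension)
  F[2-4] = +315.9044 N (tension)
  F[3-4] = -981.8688 N (compression)
  Rx@0 = -483.1100 N
  Ry@0 = +1374.8384 N
  Ry@4 = +929.6616 N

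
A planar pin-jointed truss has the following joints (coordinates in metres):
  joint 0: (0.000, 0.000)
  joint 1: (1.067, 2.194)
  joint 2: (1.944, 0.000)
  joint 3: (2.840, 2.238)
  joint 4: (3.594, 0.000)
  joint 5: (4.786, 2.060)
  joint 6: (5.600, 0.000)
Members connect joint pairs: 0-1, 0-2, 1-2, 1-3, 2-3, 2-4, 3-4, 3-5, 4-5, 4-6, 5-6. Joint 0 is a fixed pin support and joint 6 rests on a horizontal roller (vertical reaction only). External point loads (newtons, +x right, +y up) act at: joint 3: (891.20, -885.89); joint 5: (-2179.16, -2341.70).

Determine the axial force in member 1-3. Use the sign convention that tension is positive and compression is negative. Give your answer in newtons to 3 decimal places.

-1072.853

N=7 nodes, M=11 members, R=3 reactions → 2N=14, M+R=14
member 0 (0-1): L=2.4397, (cx,cy)=(0.4373,0.8993)
member 1 (0-2): L=1.9440, (cx,cy)=(1.0000,0.0000)
member 2 (1-2): L=2.3628, (cx,cy)=(0.3712,-0.9286)
member 3 (1-3): L=1.7735, (cx,cy)=(0.9997,0.0248)
member 4 (2-3): L=2.4107, (cx,cy)=(0.3717,0.9284)
member 5 (2-4): L=1.6500, (cx,cy)=(1.0000,0.0000)
member 6 (3-4): L=2.3616, (cx,cy)=(0.3193,-0.9477)
member 7 (3-5): L=1.9541, (cx,cy)=(0.9958,-0.0911)
member 8 (4-5): L=2.3800, (cx,cy)=(0.5008,0.8655)
member 9 (4-6): L=2.0060, (cx,cy)=(1.0000,0.0000)
member 10 (5-6): L=2.2150, (cx,cy)=(0.3675,-0.9300)
solve A·x = −loads:
  F[0-1] = -1359.3563 N (compression)
  F[0-2] = -693.4465 N (compression)
  F[1-2] = +1287.8392 N (tension)
  F[1-3] = -1072.8532 N (compression)
  F[2-3] = -1288.1194 N (compression)
  F[2-4] = +263.3270 N (tension)
  F[3-4] = +609.6972 N (tension)
  F[3-5] = -2648.1572 N (compression)
  F[4-5] = -667.5441 N (compression)
  F[4-6] = +792.3192 N (tension)
  F[5-6] = -2155.9973 N (compression)
  Rx@0 = +1287.9600 N
  Ry@0 = +1222.4579 N
  Ry@6 = +2005.1321 N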